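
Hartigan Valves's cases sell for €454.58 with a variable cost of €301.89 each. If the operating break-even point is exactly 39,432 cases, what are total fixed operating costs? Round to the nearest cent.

Unit CM = price − variable cost = €454.58 − €301.89 = €152.69.
Fixed costs = break-even units × CM = 39,432 × €152.69 = €6,020,872.08.

€6,020,872.08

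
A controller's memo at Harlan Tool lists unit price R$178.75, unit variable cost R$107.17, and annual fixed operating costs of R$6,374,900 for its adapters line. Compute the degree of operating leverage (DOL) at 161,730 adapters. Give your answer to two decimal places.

2.23

Contribution at this volume is 161,730 × R$71.58 = R$11,576,633.40.
Operating income = contribution − fixed costs = R$11,576,633.40 − R$6,374,900 = R$5,201,733.40.
DOL = contribution ÷ EBIT = R$11,576,633.40 ÷ R$5,201,733.40 = 2.2255.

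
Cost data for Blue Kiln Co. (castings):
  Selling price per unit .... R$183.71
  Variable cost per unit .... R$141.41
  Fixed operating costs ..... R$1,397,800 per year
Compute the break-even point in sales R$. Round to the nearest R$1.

CM per unit = R$183.71 − R$141.41 = R$42.30; CM ratio = R$42.30 / R$183.71 = 0.2303.
Break-even revenue = fixed costs × price ÷ CM = R$1,397,800 × R$183.71 ÷ R$42.30 = R$6,070,682.

R$6,070,682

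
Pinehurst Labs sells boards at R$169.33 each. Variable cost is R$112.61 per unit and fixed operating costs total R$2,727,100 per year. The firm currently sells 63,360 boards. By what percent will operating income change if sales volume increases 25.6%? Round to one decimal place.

Total contribution margin = 63,360 × R$56.72 = R$3,593,779.20.
EBIT = R$3,593,779.20 − R$2,727,100 = R$866,679.20.
So DOL = total CM / EBIT = R$3,593,779.20 / R$866,679.20 = 4.1466.
%ΔEBIT = DOL × %ΔSales = 4.1466 × +25.6% = +106.2%.

+106.2%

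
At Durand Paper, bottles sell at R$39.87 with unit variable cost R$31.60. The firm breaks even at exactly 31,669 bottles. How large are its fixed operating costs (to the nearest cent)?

Unit CM = price − variable cost = R$39.87 − R$31.60 = R$8.27.
Fixed costs = break-even units × CM = 31,669 × R$8.27 = R$261,902.63.

R$261,902.63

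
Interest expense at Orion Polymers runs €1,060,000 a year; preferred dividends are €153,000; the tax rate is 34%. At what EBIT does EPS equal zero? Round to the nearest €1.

€1,291,818

Preferred dividends are paid after tax, so their pre-tax equivalent is €153,000 ÷ (1 − 0.34) = €231,818.18.
EPS = 0 when EBIT covers interest plus the pre-tax preferred burden: €1,060,000 + €231,818.18 = €1,291,818.18.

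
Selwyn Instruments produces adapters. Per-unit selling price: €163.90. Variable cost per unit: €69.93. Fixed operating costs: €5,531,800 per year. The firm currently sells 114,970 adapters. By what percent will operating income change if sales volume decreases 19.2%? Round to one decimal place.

-39.3%

Total contribution margin = 114,970 × €93.97 = €10,803,730.90.
Operating income = contribution − fixed costs = €10,803,730.90 − €5,531,800 = €5,271,930.90.
DOL = contribution ÷ EBIT = €10,803,730.90 ÷ €5,271,930.90 = 2.0493.
%ΔEBIT = DOL × %ΔSales = 2.0493 × -19.2% = -39.3%.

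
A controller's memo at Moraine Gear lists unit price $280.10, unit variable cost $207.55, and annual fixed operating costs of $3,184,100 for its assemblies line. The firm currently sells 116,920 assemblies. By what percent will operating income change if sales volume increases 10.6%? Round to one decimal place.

At 116,920 units, contribution = 116,920 × $72.55 = $8,482,546.00.
Subtracting fixed costs: EBIT = $8,482,546.00 − $3,184,100 = $5,298,446.00.
Degree of operating leverage = $8,482,546.00 / $5,298,446.00 = 1.6009.
Operating income changes by 1.6009 × +10.6% = +17.0%.

+17.0%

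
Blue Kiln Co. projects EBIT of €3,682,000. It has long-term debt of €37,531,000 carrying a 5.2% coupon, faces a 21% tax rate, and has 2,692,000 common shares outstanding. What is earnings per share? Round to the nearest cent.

Interest = €1,951,612.00, so EBT = €3,682,000 − €1,951,612.00 = €1,730,388.00.
Net income = €1,730,388.00 × (1 − 0.21) = €1,367,006.52.
Per share: €1,367,006.52 / 2,692,000 shares = €0.51.

€0.51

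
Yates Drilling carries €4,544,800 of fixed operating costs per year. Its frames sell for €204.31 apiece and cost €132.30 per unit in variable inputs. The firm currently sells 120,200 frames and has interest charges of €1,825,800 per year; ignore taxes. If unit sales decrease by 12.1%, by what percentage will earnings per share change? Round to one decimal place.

At 120,200 units, contribution = 120,200 × €72.01 = €8,655,602.00.
EBIT = €8,655,602.00 − €4,544,800 = €4,110,802.00.
Interest = €1,825,800.00, so EBIT − I = €2,285,002.00.
Degree of combined leverage = contribution ÷ (EBIT − I) = €8,655,602.00 ÷ €2,285,002.00 = 3.7880.
EPS therefore changes by 3.7880 × (-12.1%) = -45.8%.

-45.8%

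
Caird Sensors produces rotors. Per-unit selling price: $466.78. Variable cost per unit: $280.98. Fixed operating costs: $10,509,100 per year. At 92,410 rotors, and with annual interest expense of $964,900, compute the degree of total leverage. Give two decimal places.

At 92,410 units, contribution = 92,410 × $185.80 = $17,169,778.00.
Subtracting fixed costs: EBIT = $17,169,778.00 − $10,509,100 = $6,660,678.00. Interest = $964,900.00, so EBIT − I = $5,695,778.00.
Degree of total leverage = total CM / (EBIT − interest) = $17,169,778.00 / $5,695,778.00 = 3.0145.

3.01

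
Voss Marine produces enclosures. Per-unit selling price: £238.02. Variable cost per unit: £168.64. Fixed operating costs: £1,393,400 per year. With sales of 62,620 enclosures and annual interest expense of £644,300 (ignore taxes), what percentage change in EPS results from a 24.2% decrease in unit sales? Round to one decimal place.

At 62,620 units, contribution = 62,620 × £69.38 = £4,344,575.60.
Subtracting fixed costs: EBIT = £4,344,575.60 − £1,393,400 = £2,951,175.60.
Interest = £644,300.00, so EBIT − I = £2,306,875.60.
Degree of combined leverage = contribution ÷ (EBIT − I) = £4,344,575.60 ÷ £2,306,875.60 = 1.8833.
%ΔEPS = DCL × %ΔSales = 1.8833 × -24.2% = -45.6%.

-45.6%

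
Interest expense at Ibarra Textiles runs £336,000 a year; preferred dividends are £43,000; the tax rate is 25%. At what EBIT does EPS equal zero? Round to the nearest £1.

Grossing the preferred dividend up to pre-tax terms: £43,000 / (1 − 0.25) = £57,333.33.
EPS = 0 when EBIT covers interest plus the pre-tax preferred burden: £336,000 + £57,333.33 = £393,333.33.

£393,333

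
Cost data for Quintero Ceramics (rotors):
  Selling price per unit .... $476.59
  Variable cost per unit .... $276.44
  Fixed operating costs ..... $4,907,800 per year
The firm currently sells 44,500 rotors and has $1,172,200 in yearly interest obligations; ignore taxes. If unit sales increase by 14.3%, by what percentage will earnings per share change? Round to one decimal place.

Total contribution margin = 44,500 × $200.15 = $8,906,675.00.
Operating income = contribution − fixed costs = $8,906,675.00 − $4,907,800 = $3,998,875.00.
Interest = $1,172,200.00, so EBIT − I = $2,826,675.00.
DCL = total CM / (EBIT − I) = $8,906,675.00 / $2,826,675.00 = 3.1509.
%ΔEPS = DCL × %ΔSales = 3.1509 × +14.3% = +45.1%.

+45.1%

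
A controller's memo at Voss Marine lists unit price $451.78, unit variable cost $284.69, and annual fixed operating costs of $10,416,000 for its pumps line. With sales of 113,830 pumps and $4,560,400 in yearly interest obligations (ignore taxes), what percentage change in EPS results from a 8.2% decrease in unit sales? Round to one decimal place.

Contribution at this volume is 113,830 × $167.09 = $19,019,854.70.
Subtracting fixed costs: EBIT = $19,019,854.70 − $10,416,000 = $8,603,854.70.
Interest = $4,560,400.00, so EBIT − I = $4,043,454.70.
Degree of combined leverage = contribution ÷ (EBIT − I) = $19,019,854.70 ÷ $4,043,454.70 = 4.7039.
EPS therefore changes by 4.7039 × (-8.2%) = -38.6%.

-38.6%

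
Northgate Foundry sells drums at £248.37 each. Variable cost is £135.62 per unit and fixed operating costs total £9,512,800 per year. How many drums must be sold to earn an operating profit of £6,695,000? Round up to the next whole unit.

143,750 drums

Each unit contributes £248.37 − £135.62 = £112.75.
Units = (FC + target) / CM = (£9,512,800 + £6,695,000) / £112.75 = 143,749.89, so 143,750 drums.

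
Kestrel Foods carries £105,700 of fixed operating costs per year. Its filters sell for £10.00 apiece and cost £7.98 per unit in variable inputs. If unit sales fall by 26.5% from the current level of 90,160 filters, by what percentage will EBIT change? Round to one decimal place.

-63.2%

Contribution at this volume is 90,160 × £2.02 = £182,123.20.
EBIT = £182,123.20 − £105,700 = £76,423.20.
So DOL = total CM / EBIT = £182,123.20 / £76,423.20 = 2.3831.
Operating income changes by 2.3831 × -26.5% = -63.2%.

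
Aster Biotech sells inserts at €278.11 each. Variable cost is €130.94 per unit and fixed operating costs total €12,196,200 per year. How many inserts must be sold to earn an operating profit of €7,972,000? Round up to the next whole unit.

Each unit contributes €278.11 − €130.94 = €147.17.
Need Q such that Q × €147.17 − €12,196,200 = €7,972,000, i.e. Q = €20,168,200 / €147.17 = 137,040.16 → 137,041.

137,041 inserts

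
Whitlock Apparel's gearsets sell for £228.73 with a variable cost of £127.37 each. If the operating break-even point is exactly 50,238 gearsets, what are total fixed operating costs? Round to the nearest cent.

£5,092,123.68

Each unit contributes £228.73 − £127.37 = £101.36.
Fixed costs = break-even units × CM = 50,238 × £101.36 = £5,092,123.68.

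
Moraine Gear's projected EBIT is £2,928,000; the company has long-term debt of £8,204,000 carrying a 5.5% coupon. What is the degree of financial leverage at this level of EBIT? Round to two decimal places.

Annual interest charges come to £451,220.00.
DFL = EBIT ÷ (EBIT − I) = £2,928,000 ÷ (£2,928,000 − £451,220.00) = £2,928,000 ÷ £2,476,780.00 = 1.1822.

1.18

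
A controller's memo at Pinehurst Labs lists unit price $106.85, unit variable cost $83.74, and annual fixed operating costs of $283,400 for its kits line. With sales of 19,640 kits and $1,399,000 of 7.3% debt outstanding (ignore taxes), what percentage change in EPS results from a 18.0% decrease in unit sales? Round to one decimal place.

Contribution at this volume is 19,640 × $23.11 = $453,880.40.
Subtracting fixed costs: EBIT = $453,880.40 − $283,400 = $170,480.40.
After interest of $102,127.00, pre-tax earnings = $68,353.40.
DCL = total CM / (EBIT − I) = $453,880.40 / $68,353.40 = 6.6402.
EPS therefore changes by 6.6402 × (-18.0%) = -119.5%.

-119.5%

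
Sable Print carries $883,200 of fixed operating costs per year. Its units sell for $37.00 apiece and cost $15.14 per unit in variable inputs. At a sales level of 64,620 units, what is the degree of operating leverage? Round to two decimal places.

Total contribution margin = 64,620 × $21.86 = $1,412,593.20.
EBIT = $1,412,593.20 − $883,200 = $529,393.20.
So DOL = total CM / EBIT = $1,412,593.20 / $529,393.20 = 2.6683.

2.67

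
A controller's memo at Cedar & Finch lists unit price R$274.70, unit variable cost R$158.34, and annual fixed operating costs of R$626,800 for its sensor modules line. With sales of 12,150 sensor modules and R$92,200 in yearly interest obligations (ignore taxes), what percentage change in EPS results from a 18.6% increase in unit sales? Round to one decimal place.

+37.8%

Total contribution margin = 12,150 × R$116.36 = R$1,413,774.00.
EBIT = R$1,413,774.00 − R$626,800 = R$786,974.00.
Interest = R$92,200.00, so EBIT − I = R$694,774.00.
DCL = total CM / (EBIT − I) = R$1,413,774.00 / R$694,774.00 = 2.0349.
EPS therefore changes by 2.0349 × (+18.6%) = +37.8%.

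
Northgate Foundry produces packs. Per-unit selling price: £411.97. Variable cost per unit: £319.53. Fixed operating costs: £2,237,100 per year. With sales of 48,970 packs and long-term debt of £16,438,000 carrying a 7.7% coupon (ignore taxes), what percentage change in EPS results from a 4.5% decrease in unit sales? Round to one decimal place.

-19.9%

Total contribution margin = 48,970 × £92.44 = £4,526,786.80.
Subtracting fixed costs: EBIT = £4,526,786.80 − £2,237,100 = £2,289,686.80.
Interest = £1,265,726.00, so EBIT − I = £1,023,960.80.
Degree of combined leverage = contribution ÷ (EBIT − I) = £4,526,786.80 ÷ £1,023,960.80 = 4.4209.
%ΔEPS = DCL × %ΔSales = 4.4209 × -4.5% = -19.9%.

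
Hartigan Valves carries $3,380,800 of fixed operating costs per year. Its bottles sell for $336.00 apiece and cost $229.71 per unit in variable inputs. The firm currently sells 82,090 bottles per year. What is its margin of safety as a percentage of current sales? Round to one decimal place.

61.3%

Unit CM = price − variable cost = $336.00 − $229.71 = $106.29. Break-even units = $3,380,800 ÷ $106.29 = 31,807.32; break-even revenue = 31,807.32 × $336.00 = $10,687,259.38.
Current sales = 82,090 × $336.00 = $27,582,240.00.
Margin of safety = ($27,582,240.00 − $10,687,259.38) ÷ $27,582,240.00 = 61.3%.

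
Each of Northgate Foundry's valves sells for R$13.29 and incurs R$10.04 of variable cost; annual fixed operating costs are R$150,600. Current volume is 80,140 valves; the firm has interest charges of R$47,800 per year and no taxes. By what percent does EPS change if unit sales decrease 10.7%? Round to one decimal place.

-44.9%

Total contribution margin = 80,140 × R$3.25 = R$260,455.00.
EBIT = R$260,455.00 − R$150,600 = R$109,855.00.
After interest of R$47,800.00, pre-tax earnings = R$62,055.00.
Degree of combined leverage = contribution ÷ (EBIT − I) = R$260,455.00 ÷ R$62,055.00 = 4.1972.
EPS therefore changes by 4.1972 × (-10.7%) = -44.9%.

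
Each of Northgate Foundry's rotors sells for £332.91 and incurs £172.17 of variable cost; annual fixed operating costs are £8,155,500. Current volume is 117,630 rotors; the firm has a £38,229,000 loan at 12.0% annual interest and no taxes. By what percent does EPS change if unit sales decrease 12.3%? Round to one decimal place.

-37.7%

At 117,630 units, contribution = 117,630 × £160.74 = £18,907,846.20.
Subtracting fixed costs: EBIT = £18,907,846.20 − £8,155,500 = £10,752,346.20.
Interest = £4,587,480.00, so EBIT − I = £6,164,866.20.
Degree of combined leverage = contribution ÷ (EBIT − I) = £18,907,846.20 ÷ £6,164,866.20 = 3.0670.
EPS therefore changes by 3.0670 × (-12.3%) = -37.7%.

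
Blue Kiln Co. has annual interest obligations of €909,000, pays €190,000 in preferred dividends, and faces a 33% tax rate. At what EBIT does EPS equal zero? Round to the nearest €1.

€1,192,582

Preferred dividends are paid after tax, so their pre-tax equivalent is €190,000 ÷ (1 − 0.33) = €283,582.09.
Financial break-even EBIT = interest + D_p ÷ (1 − t) = €909,000 + €283,582.09 = €1,192,582.09.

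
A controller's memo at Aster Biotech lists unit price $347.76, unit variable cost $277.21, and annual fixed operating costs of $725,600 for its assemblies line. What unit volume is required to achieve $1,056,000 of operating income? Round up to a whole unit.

25,254 assemblies

Contribution margin per unit = $347.76 − $277.21 = $70.55.
Units = (FC + target) / CM = ($725,600 + $1,056,000) / $70.55 = 25,253.01, so 25,254 assemblies.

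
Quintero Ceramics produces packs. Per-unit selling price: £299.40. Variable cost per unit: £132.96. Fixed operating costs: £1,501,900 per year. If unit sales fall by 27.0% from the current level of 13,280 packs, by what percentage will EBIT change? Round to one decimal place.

-84.2%

Contribution at this volume is 13,280 × £166.44 = £2,210,323.20.
EBIT = £2,210,323.20 − £1,501,900 = £708,423.20.
Degree of operating leverage = £2,210,323.20 / £708,423.20 = 3.1201.
Operating income changes by 3.1201 × -27.0% = -84.2%.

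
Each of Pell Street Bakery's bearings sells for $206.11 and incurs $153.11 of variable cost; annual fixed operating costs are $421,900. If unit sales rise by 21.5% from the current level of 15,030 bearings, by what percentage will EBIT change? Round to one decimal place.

+45.7%

Total contribution margin = 15,030 × $53.00 = $796,590.00.
Operating income = contribution − fixed costs = $796,590.00 − $421,900 = $374,690.00.
Degree of operating leverage = $796,590.00 / $374,690.00 = 2.1260.
Operating income changes by 2.1260 × +21.5% = +45.7%.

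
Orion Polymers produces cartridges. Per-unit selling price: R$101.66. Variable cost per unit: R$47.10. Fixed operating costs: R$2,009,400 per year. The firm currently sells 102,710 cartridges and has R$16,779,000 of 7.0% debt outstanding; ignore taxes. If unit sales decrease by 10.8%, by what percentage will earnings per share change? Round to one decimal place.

-25.0%

Contribution at this volume is 102,710 × R$54.56 = R$5,603,857.60.
Subtracting fixed costs: EBIT = R$5,603,857.60 − R$2,009,400 = R$3,594,457.60.
After interest of R$1,174,530.00, pre-tax earnings = R$2,419,927.60.
DCL = total CM / (EBIT − I) = R$5,603,857.60 / R$2,419,927.60 = 2.3157.
%ΔEPS = DCL × %ΔSales = 2.3157 × -10.8% = -25.0%.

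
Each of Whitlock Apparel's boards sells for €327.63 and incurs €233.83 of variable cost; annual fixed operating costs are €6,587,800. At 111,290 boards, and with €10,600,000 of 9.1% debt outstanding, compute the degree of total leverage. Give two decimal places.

Contribution at this volume is 111,290 × €93.80 = €10,439,002.00.
EBIT = €10,439,002.00 − €6,587,800 = €3,851,202.00. Interest = €964,600.00, so EBIT − I = €2,886,602.00.
DCL = contribution ÷ (EBIT − I) = €10,439,002.00 ÷ €2,886,602.00 = 3.6164.

3.62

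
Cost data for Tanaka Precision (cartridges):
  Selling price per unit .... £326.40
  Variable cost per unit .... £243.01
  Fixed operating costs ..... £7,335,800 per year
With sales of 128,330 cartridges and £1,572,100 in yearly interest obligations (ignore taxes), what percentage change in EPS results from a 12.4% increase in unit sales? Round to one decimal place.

+74.0%

Contribution at this volume is 128,330 × £83.39 = £10,701,438.70.
Operating income = contribution − fixed costs = £10,701,438.70 − £7,335,800 = £3,365,638.70.
Interest = £1,572,100.00, so EBIT − I = £1,793,538.70.
DCL = total CM / (EBIT − I) = £10,701,438.70 / £1,793,538.70 = 5.9667.
EPS therefore changes by 5.9667 × (+12.4%) = +74.0%.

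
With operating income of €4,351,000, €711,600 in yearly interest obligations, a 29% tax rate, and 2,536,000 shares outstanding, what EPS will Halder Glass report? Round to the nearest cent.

Pre-tax income = €4,351,000 − €711,600.00 = €3,639,400.00.
After tax at 29%: net income = €3,639,400.00 × 0.71 = €2,583,974.00.
EPS = €2,583,974.00 ÷ 2,536,000 = €1.02.

€1.02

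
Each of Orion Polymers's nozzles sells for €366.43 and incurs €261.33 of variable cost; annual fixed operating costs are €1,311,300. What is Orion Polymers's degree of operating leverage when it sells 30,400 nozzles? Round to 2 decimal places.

At 30,400 units, contribution = 30,400 × €105.10 = €3,195,040.00.
Operating income = contribution − fixed costs = €3,195,040.00 − €1,311,300 = €1,883,740.00.
Degree of operating leverage = €3,195,040.00 / €1,883,740.00 = 1.6961.

1.70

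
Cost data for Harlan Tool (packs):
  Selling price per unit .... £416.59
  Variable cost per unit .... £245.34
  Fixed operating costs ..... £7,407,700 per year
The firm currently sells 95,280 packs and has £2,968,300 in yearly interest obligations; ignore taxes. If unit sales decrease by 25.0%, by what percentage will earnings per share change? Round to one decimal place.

-68.7%

Total contribution margin = 95,280 × £171.25 = £16,316,700.00.
EBIT = £16,316,700.00 − £7,407,700 = £8,909,000.00.
After interest of £2,968,300.00, pre-tax earnings = £5,940,700.00.
Degree of combined leverage = contribution ÷ (EBIT − I) = £16,316,700.00 ÷ £5,940,700.00 = 2.7466.
%ΔEPS = DCL × %ΔSales = 2.7466 × -25.0% = -68.7%.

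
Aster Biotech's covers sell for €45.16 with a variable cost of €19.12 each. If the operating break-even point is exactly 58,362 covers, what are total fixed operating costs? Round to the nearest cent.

Contribution margin per unit = €45.16 − €19.12 = €26.04.
Since BE = FC / CM, FC = 58,362 × €26.04 = €1,519,746.48.

€1,519,746.48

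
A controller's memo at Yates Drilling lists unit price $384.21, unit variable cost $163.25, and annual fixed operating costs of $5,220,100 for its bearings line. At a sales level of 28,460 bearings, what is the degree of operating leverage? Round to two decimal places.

5.89

At 28,460 units, contribution = 28,460 × $220.96 = $6,288,521.60.
Operating income = contribution − fixed costs = $6,288,521.60 − $5,220,100 = $1,068,421.60.
DOL = contribution ÷ EBIT = $6,288,521.60 ÷ $1,068,421.60 = 5.8858.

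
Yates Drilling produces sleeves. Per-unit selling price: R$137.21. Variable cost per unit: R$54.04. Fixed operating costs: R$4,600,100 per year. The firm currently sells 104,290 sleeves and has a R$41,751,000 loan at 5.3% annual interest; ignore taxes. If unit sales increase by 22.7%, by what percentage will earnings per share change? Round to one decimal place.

Contribution at this volume is 104,290 × R$83.17 = R$8,673,799.30.
EBIT = R$8,673,799.30 − R$4,600,100 = R$4,073,699.30.
Interest = R$2,212,803.00, so EBIT − I = R$1,860,896.30.
DCL = total CM / (EBIT − I) = R$8,673,799.30 / R$1,860,896.30 = 4.6611.
EPS therefore changes by 4.6611 × (+22.7%) = +105.8%.

+105.8%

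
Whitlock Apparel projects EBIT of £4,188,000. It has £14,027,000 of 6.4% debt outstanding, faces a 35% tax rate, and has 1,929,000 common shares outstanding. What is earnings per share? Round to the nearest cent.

Interest = £897,728.00, so EBT = £4,188,000 − £897,728.00 = £3,290,272.00.
After tax at 35%: net income = £3,290,272.00 × 0.65 = £2,138,676.80.
EPS = £2,138,676.80 ÷ 1,929,000 = £1.11.

£1.11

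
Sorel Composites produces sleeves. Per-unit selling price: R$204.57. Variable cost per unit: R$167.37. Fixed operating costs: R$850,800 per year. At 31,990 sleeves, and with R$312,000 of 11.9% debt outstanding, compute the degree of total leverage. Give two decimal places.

3.94

At 31,990 units, contribution = 31,990 × R$37.20 = R$1,190,028.00.
Subtracting fixed costs: EBIT = R$1,190,028.00 − R$850,800 = R$339,228.00. Interest = R$37,128.00.
DOL = R$1,190,028.00 ÷ R$339,228.00 = 3.5080; DFL = R$339,228.00 ÷ R$302,100.00 = 1.1229.
Combined leverage = 3.5080 × 1.1229 = 3.9391.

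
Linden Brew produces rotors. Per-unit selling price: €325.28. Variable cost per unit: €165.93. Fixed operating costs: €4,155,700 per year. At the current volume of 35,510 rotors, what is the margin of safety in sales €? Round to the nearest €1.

Unit CM = price − variable cost = €325.28 − €165.93 = €159.35. Break-even units = €4,155,700 ÷ €159.35 = 26,079.07; break-even revenue = 26,079.07 × €325.28 = €8,483,000.29.
Current sales = 35,510 × €325.28 = €11,550,692.80.
Margin of safety = €11,550,692.80 − €8,483,000.29 = €3,067,693.

€3,067,693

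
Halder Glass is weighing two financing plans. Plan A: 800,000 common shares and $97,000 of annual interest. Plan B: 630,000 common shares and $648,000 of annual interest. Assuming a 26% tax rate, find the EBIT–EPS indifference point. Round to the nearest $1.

$2,689,941

At indifference, (EBIT − 97,000)(1 − t)/800,000 = (EBIT − 648,000)(1 − t)/630,000.
Cancelling (1 − t) and cross-multiplying: 630,000·(EBIT − 97,000) = 800,000·(EBIT − 648,000).
Solving, EBIT = (648,000·800,000 − 97,000·630,000) / (800,000 − 630,000) = 457,290,000,000 / 170,000 = 2,689,941.18.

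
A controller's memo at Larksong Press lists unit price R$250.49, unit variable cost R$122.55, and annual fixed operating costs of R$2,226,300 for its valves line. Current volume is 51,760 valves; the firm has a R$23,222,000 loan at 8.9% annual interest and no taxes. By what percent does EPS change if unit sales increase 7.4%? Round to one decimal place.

Total contribution margin = 51,760 × R$127.94 = R$6,622,174.40.
EBIT = R$6,622,174.40 − R$2,226,300 = R$4,395,874.40.
Interest = R$2,066,758.00, so EBIT − I = R$2,329,116.40.
Degree of combined leverage = contribution ÷ (EBIT − I) = R$6,622,174.40 ÷ R$2,329,116.40 = 2.8432.
%ΔEPS = DCL × %ΔSales = 2.8432 × +7.4% = +21.0%.

+21.0%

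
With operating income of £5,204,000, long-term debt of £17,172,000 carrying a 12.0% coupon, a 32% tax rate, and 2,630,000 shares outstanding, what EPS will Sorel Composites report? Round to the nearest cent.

£0.81

Pre-tax income = £5,204,000 − £2,060,640.00 = £3,143,360.00.
Net income = £3,143,360.00 × (1 − 0.32) = £2,137,484.80.
Per share: £2,137,484.80 / 2,630,000 shares = £0.81.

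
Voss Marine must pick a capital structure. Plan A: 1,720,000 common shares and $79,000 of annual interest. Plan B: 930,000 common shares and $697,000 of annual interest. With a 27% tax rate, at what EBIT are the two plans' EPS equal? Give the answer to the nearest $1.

$1,424,519

Set EPS_A = EPS_B: (EBIT − $79,000)(1 − 0.27) ÷ 1,720,000 = (EBIT − $697,000)(1 − 0.27) ÷ 930,000.
The (1 − t) factor cancels: (EBIT − 79,000) × 930,000 = (EBIT − 697,000) × 1,720,000.
Solving, EBIT = (697,000·1,720,000 − 79,000·930,000) / (1,720,000 − 930,000) = 1,125,370,000,000 / 790,000 = 1,424,518.99.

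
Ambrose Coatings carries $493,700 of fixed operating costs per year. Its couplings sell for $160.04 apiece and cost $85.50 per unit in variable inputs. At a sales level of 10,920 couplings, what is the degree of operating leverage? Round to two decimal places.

2.54

Total contribution margin = 10,920 × $74.54 = $813,976.80.
Operating income = contribution − fixed costs = $813,976.80 − $493,700 = $320,276.80.
DOL = contribution ÷ EBIT = $813,976.80 ÷ $320,276.80 = 2.5415.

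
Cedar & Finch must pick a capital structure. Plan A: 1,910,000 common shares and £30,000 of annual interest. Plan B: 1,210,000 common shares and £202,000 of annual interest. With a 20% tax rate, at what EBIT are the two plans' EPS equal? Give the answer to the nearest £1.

At indifference, (EBIT − 30,000)(1 − t)/1,910,000 = (EBIT − 202,000)(1 − t)/1,210,000.
Cancelling (1 − t) and cross-multiplying: 1,210,000·(EBIT − 30,000) = 1,910,000·(EBIT − 202,000).
Solving, EBIT = (202,000·1,910,000 − 30,000·1,210,000) / (1,910,000 − 1,210,000) = 349,520,000,000 / 700,000 = 499,314.29.

£499,314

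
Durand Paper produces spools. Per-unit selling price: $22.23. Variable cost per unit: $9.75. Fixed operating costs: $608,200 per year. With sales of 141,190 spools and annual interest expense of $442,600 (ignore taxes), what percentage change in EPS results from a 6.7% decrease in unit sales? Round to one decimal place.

Contribution at this volume is 141,190 × $12.48 = $1,762,051.20.
Subtracting fixed costs: EBIT = $1,762,051.20 − $608,200 = $1,153,851.20.
Interest = $442,600.00, so EBIT − I = $711,251.20.
Degree of combined leverage = contribution ÷ (EBIT − I) = $1,762,051.20 ÷ $711,251.20 = 2.4774.
EPS therefore changes by 2.4774 × (-6.7%) = -16.6%.

-16.6%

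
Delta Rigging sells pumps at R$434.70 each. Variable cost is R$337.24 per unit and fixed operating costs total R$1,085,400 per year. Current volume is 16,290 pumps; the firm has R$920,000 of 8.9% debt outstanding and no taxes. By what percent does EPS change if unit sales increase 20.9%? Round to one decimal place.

+78.9%

Contribution at this volume is 16,290 × R$97.46 = R$1,587,623.40.
EBIT = R$1,587,623.40 − R$1,085,400 = R$502,223.40.
Interest = R$81,880.00, so EBIT − I = R$420,343.40.
Degree of combined leverage = contribution ÷ (EBIT − I) = R$1,587,623.40 ÷ R$420,343.40 = 3.7770.
EPS therefore changes by 3.7770 × (+20.9%) = +78.9%.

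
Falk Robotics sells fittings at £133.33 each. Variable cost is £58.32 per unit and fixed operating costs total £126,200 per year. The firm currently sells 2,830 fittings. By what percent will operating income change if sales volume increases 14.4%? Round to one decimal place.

+35.5%

At 2,830 units, contribution = 2,830 × £75.01 = £212,278.30.
EBIT = £212,278.30 − £126,200 = £86,078.30.
Degree of operating leverage = £212,278.30 / £86,078.30 = 2.4661.
Operating income changes by 2.4661 × +14.4% = +35.5%.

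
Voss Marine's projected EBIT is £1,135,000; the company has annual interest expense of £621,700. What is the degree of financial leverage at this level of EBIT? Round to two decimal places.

Interest = £621,700.00.
DFL = EBIT ÷ (EBIT − I) = £1,135,000 ÷ (£1,135,000 − £621,700.00) = £1,135,000 ÷ £513,300.00 = 2.2112.

2.21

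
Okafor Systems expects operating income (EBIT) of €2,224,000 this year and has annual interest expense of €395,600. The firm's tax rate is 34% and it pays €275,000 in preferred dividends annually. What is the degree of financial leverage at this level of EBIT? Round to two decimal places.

1.58

Interest = €395,600.00.
Pre-tax preferred-dividend burden = €275,000 ÷ (1 − 0.34) = €416,666.67.
DFL = EBIT ÷ [EBIT − I − D_p/(1−t)] = €2,224,000 ÷ [€2,224,000 − €395,600.00 − €416,666.67] = €2,224,000 ÷ €1,411,733.33 = 1.5754.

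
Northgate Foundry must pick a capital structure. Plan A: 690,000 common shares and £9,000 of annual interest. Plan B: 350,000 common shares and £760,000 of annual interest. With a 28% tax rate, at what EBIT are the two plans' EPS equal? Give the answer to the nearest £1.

At indifference, (EBIT − 9,000)(1 − t)/690,000 = (EBIT − 760,000)(1 − t)/350,000.
The (1 − t) factor cancels: (EBIT − 9,000) × 350,000 = (EBIT − 760,000) × 690,000.
Solving, EBIT = (760,000·690,000 − 9,000·350,000) / (690,000 − 350,000) = 521,250,000,000 / 340,000 = 1,533,088.24.

£1,533,088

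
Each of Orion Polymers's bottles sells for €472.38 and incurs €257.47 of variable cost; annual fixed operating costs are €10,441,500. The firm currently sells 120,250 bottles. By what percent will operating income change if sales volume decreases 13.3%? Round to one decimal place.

Total contribution margin = 120,250 × €214.91 = €25,842,927.50.
Subtracting fixed costs: EBIT = €25,842,927.50 − €10,441,500 = €15,401,427.50.
DOL = contribution ÷ EBIT = €25,842,927.50 ÷ €15,401,427.50 = 1.6780.
%ΔEBIT = DOL × %ΔSales = 1.6780 × -13.3% = -22.3%.

-22.3%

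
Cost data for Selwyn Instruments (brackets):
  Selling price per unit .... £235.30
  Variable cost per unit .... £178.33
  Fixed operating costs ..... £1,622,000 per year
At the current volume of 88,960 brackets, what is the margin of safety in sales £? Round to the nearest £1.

Contribution margin per unit = £235.30 − £178.33 = £56.97. Break-even units = £1,622,000 ÷ £56.97 = 28,471.13; break-even revenue = 28,471.13 × £235.30 = £6,699,255.75.
Current sales = 88,960 × £235.30 = £20,932,288.00.
Margin of safety = £20,932,288.00 − £6,699,255.75 = £14,233,032.

£14,233,032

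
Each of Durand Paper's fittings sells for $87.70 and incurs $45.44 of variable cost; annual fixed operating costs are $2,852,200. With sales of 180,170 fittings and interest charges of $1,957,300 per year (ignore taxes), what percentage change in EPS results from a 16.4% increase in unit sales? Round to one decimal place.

+44.5%

Total contribution margin = 180,170 × $42.26 = $7,613,984.20.
Subtracting fixed costs: EBIT = $7,613,984.20 − $2,852,200 = $4,761,784.20.
Interest = $1,957,300.00, so EBIT − I = $2,804,484.20.
DCL = total CM / (EBIT − I) = $7,613,984.20 / $2,804,484.20 = 2.7149.
%ΔEPS = DCL × %ΔSales = 2.7149 × +16.4% = +44.5%.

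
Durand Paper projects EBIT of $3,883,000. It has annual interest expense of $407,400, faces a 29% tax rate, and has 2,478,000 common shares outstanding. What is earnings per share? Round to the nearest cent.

$1.00

Pre-tax income = $3,883,000 − $407,400.00 = $3,475,600.00.
After tax at 29%: net income = $3,475,600.00 × 0.71 = $2,467,676.00.
Per share: $2,467,676.00 / 2,478,000 shares = $1.00.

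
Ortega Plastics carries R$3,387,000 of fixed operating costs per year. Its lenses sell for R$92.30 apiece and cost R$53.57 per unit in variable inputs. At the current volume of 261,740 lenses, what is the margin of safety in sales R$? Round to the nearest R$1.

Contribution margin per unit = R$92.30 − R$53.57 = R$38.73. Break-even units = R$3,387,000 ÷ R$38.73 = 87,451.59; break-even revenue = 87,451.59 × R$92.30 = R$8,071,781.56.
Actual sales revenue = 261,740 × R$92.30 = R$24,158,602.00.
Margin of safety = R$24,158,602.00 − R$8,071,781.56 = R$16,086,820.

R$16,086,820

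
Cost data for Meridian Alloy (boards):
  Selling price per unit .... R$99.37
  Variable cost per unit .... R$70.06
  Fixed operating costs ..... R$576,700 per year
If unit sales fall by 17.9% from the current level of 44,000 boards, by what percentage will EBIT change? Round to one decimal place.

Contribution at this volume is 44,000 × R$29.31 = R$1,289,640.00.
Subtracting fixed costs: EBIT = R$1,289,640.00 − R$576,700 = R$712,940.00.
DOL = contribution ÷ EBIT = R$1,289,640.00 ÷ R$712,940.00 = 1.8089.
%ΔEBIT = DOL × %ΔSales = 1.8089 × -17.9% = -32.4%.

-32.4%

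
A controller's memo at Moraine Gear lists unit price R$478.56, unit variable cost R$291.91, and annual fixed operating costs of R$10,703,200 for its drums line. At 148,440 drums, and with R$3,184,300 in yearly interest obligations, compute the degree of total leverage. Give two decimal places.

Contribution at this volume is 148,440 × R$186.65 = R$27,706,326.00.
EBIT = R$27,706,326.00 − R$10,703,200 = R$17,003,126.00. Interest = R$3,184,300.00, so EBIT − I = R$13,818,826.00.
Degree of total leverage = total CM / (EBIT − interest) = R$27,706,326.00 / R$13,818,826.00 = 2.0050.

2.00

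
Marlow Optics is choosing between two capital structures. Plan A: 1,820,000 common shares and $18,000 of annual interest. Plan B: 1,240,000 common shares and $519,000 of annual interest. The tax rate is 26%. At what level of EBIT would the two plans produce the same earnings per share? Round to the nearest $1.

$1,590,103

Set EPS_A = EPS_B: (EBIT − $18,000)(1 − 0.26) ÷ 1,820,000 = (EBIT − $519,000)(1 − 0.26) ÷ 1,240,000.
Cancelling (1 − t) and cross-multiplying: 1,240,000·(EBIT − 18,000) = 1,820,000·(EBIT − 519,000).
Solving, EBIT = (519,000·1,820,000 − 18,000·1,240,000) / (1,820,000 − 1,240,000) = 922,260,000,000 / 580,000 = 1,590,103.45.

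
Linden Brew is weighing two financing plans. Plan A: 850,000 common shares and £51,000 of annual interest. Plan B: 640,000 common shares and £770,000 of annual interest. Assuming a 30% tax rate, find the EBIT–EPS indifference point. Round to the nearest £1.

£2,961,238

Set EPS_A = EPS_B: (EBIT − £51,000)(1 − 0.30) ÷ 850,000 = (EBIT − £770,000)(1 − 0.30) ÷ 640,000.
The (1 − t) factor cancels: (EBIT − 51,000) × 640,000 = (EBIT − 770,000) × 850,000.
Solving, EBIT = (770,000·850,000 − 51,000·640,000) / (850,000 − 640,000) = 621,860,000,000 / 210,000 = 2,961,238.10.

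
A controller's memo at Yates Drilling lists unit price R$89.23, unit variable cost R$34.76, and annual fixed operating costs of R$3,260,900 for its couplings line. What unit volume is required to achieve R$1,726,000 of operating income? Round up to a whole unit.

91,554 couplings

Contribution margin per unit = R$89.23 − R$34.76 = R$54.47.
Required volume = (fixed costs + target profit) ÷ CM = (R$3,260,900 + R$1,726,000) ÷ R$54.47 = 91,553.15, so 91,554 couplings.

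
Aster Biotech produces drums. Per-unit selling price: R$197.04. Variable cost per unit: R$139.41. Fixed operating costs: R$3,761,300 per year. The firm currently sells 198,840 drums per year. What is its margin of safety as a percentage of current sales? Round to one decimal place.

67.2%

Unit CM = price − variable cost = R$197.04 − R$139.41 = R$57.63. Break-even units = R$3,761,300 ÷ R$57.63 = 65,266.35; break-even revenue = 65,266.35 × R$197.04 = R$12,860,082.46.
Actual sales revenue = 198,840 × R$197.04 = R$39,179,433.60.
Margin of safety = (R$39,179,433.60 − R$12,860,082.46) ÷ R$39,179,433.60 = 67.2%.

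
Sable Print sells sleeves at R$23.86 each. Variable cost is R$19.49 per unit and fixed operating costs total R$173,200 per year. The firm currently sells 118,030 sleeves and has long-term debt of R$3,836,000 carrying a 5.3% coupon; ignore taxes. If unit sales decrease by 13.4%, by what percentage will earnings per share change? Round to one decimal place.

Total contribution margin = 118,030 × R$4.37 = R$515,791.10.
Operating income = contribution − fixed costs = R$515,791.10 − R$173,200 = R$342,591.10.
After interest of R$203,308.00, pre-tax earnings = R$139,283.10.
Degree of combined leverage = contribution ÷ (EBIT − I) = R$515,791.10 ÷ R$139,283.10 = 3.7032.
EPS therefore changes by 3.7032 × (-13.4%) = -49.6%.

-49.6%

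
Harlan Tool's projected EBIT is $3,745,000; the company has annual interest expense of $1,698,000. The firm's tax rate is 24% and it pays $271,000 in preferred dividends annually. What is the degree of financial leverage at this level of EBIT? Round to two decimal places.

2.22

Annual interest charges come to $1,698,000.00.
Preferred dividends grossed up pre-tax: $271,000 / (1 − 0.24) = $356,578.95.
DFL = EBIT ÷ [EBIT − I − D_p/(1−t)] = $3,745,000 ÷ [$3,745,000 − $1,698,000.00 − $356,578.95] = $3,745,000 ÷ $1,690,421.05 = 2.2154.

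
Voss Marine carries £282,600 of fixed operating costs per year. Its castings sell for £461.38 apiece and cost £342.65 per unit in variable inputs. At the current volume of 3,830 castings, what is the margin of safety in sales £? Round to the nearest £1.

Unit CM = price − variable cost = £461.38 − £342.65 = £118.73. Break-even units = £282,600 ÷ £118.73 = 2,380.19; break-even revenue = 2,380.19 × £461.38 = £1,098,172.22.
Current sales = 3,830 × £461.38 = £1,767,085.40.
Margin of safety = £1,767,085.40 − £1,098,172.22 = £668,913.

£668,913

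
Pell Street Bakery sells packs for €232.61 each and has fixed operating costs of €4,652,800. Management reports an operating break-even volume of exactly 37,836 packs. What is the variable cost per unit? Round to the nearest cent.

Contribution per unit must be FC / Q = €4,652,800 / 37,836 = €122.9728.
Hence VC = price − CM = €232.61 − €122.9728 = €109.64.

€109.64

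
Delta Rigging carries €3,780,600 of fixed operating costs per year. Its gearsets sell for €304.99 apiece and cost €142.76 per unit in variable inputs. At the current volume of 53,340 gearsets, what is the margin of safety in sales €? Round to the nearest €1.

€9,160,695

Contribution margin per unit = €304.99 − €142.76 = €162.23. Break-even units = €3,780,600 ÷ €162.23 = 23,303.95; break-even revenue = 23,303.95 × €304.99 = €7,107,472.07.
Actual sales revenue = 53,340 × €304.99 = €16,268,166.60.
Margin of safety = €16,268,166.60 − €7,107,472.07 = €9,160,695.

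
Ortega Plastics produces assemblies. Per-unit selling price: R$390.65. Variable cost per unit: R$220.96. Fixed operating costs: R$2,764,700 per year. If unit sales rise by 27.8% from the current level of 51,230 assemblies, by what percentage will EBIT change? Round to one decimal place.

Total contribution margin = 51,230 × R$169.69 = R$8,693,218.70.
Operating income = contribution − fixed costs = R$8,693,218.70 − R$2,764,700 = R$5,928,518.70.
DOL = contribution ÷ EBIT = R$8,693,218.70 ÷ R$5,928,518.70 = 1.4663.
Operating income changes by 1.4663 × +27.8% = +40.8%.

+40.8%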